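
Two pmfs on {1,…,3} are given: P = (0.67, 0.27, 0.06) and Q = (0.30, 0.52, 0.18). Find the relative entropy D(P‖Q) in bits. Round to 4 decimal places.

0.4263 bits

D(P‖Q) = Σ p·log₂(p/q).
  0.67·log₂(0.67/0.30) = 0.77666
  0.27·log₂(0.27/0.52) = -0.25530
  0.06·log₂(0.06/0.18) = -0.09510
D(P‖Q) = 0.4263 bits.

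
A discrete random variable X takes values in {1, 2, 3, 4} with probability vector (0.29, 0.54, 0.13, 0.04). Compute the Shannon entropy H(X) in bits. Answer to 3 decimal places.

1.566 bits

H(X) = −Σ p·log₂ p.
  −(0.29)·log₂(0.29) = 0.5179
  −(0.54)·log₂(0.54) = 0.4800
  −(0.13)·log₂(0.13) = 0.3826
  −(0.04)·log₂(0.04) = 0.1858
Sum: 0.5179 + 0.4800 + 0.3826 + 0.1858 = 1.566 bits.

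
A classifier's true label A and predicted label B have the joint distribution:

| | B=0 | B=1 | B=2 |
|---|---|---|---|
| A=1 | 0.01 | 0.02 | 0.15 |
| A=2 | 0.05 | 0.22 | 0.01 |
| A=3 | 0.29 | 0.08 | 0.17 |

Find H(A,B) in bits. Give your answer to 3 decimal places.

2.597 bits

H(A,B) = −Σ p(x,y)·log₂ p(x,y) over all 9 cells.
  cell (1,0): −0.01·log₂0.01 = 0.0664
  cell (1,1): −0.02·log₂0.02 = 0.1129
  cell (1,2): −0.15·log₂0.15 = 0.4105
  cell (2,0): −0.05·log₂0.05 = 0.2161
  cell (2,1): −0.22·log₂0.22 = 0.4806
  cell (2,2): −0.01·log₂0.01 = 0.0664
  cell (3,0): −0.29·log₂0.29 = 0.5179
  cell (3,1): −0.08·log₂0.08 = 0.2915
  cell (3,2): −0.17·log₂0.17 = 0.4346
Sum = 2.597 bits.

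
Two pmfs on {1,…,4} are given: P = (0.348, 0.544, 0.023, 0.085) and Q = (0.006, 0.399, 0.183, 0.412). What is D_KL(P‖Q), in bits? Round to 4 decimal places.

2.0195 bits

D(P‖Q) = Σ p·log₂(p/q).
  0.348·log₂(0.348/0.006) = 2.03858
  0.544·log₂(0.544/0.399) = 0.24329
  0.023·log₂(0.023/0.183) = -0.06882
  0.085·log₂(0.085/0.412) = -0.19355
D(P‖Q) = 2.0195 bits.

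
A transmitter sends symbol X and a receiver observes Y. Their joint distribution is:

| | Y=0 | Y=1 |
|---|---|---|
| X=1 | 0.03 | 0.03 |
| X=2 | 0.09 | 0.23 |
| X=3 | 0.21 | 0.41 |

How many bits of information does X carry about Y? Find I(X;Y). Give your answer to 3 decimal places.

Marginals: p(X) = (0.0600, 0.3200, 0.6200), p(Y) = (0.3300, 0.6700).
I(X;Y) = Σ p(x,y)·log₂[p(x,y)/(p(x)p(y))].
  (1,0): 0.03·log₂(1.5152) = 0.0180
  (1,1): 0.03·log₂(0.7463) = -0.0127
  (2,0): 0.09·log₂(0.8523) = -0.0208
  (2,1): 0.23·log₂(1.0728) = 0.0233
  (3,0): 0.21·log₂(1.0264) = 0.0079
  (3,1): 0.41·log₂(0.9870) = -0.0077
Sum = 0.008 bits.

0.008 bits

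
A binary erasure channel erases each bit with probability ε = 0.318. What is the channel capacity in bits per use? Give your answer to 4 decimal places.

0.6820 bits

Binary erasure channel: capacity C = 1 − ε.
C = 1 − 0.318 = 0.6820 bits per channel use.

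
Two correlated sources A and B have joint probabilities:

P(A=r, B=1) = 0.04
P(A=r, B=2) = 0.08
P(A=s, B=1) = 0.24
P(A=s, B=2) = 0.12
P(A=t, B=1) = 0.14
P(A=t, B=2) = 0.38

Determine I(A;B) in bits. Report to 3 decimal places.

Marginals: p(A) = (0.1200, 0.3600, 0.5200), p(B) = (0.4200, 0.5800).
I(A;B) = H(A) + H(B) − H(A,B).
H(A) = 1.3883, H(B) = 0.9815, H(A,B) = 2.2660.
I(A;B) = 1.3883 + 0.9815 − 2.2660 = 0.104 bits.

0.104 bits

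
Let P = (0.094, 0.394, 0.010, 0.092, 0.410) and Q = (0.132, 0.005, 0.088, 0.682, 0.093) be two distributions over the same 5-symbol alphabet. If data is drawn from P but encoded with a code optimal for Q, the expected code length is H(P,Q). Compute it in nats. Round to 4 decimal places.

H(P,Q) = −Σ p·ln q.
  −0.094·ln(0.132) = 0.19035
  −0.394·ln(0.005) = 2.08754
  −0.010·ln(0.088) = 0.02430
  −0.092·ln(0.682) = 0.03521
  −0.410·ln(0.093) = 0.97381
H(P,Q) = 3.3112 nats.

3.3112 nats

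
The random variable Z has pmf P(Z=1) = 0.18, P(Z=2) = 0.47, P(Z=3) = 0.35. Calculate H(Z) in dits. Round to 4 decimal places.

H(Z) = −Σ p·log₁₀ p.
  −(0.18)·log₁₀(0.18) = 0.13405
  −(0.47)·log₁₀(0.47) = 0.15411
  −(0.35)·log₁₀(0.35) = 0.15958
Sum: 0.13405 + 0.15411 + 0.15958 = 0.4477 dits.

0.4477 dits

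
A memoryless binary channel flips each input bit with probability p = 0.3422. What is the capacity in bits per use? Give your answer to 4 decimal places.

0.0731 bits

Binary symmetric channel: C = 1 − h₂(ε) where h₂ is the binary entropy function.
h₂(0.3422) = −0.3422·log₂0.3422 − 0.6578·log₂0.6578 = 0.9269.
C = 1 − 0.9269 = 0.0731 bits per channel use.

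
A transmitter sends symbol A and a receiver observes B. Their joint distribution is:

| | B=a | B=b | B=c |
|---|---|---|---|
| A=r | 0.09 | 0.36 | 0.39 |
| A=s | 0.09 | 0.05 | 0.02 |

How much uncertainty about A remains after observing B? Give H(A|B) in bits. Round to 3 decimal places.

Marginals: p(A) = (0.8400, 0.1600), p(B) = (0.1800, 0.4100, 0.4100).
H(A|B) = Σ p(B) · H(A|B=·).
  B=a: p=0.1800, H(A|B=a) = 1.0000
  B=b: p=0.4100, H(A|B=b) = 0.5349
  B=c: p=0.4100, H(A|B=c) = 0.2812
Weighted sum = 0.515 bits.

0.515 bits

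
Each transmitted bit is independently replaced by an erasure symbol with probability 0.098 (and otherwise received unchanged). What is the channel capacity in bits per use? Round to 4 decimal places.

0.9020 bits

Binary erasure channel: capacity C = 1 − ε.
C = 1 − 0.098 = 0.9020 bits per channel use.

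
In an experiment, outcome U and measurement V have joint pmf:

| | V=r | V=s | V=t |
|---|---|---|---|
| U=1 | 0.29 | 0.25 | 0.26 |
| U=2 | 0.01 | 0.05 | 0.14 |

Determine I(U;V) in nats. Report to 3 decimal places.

Marginals: p(U) = (0.8000, 0.2000), p(V) = (0.3000, 0.3000, 0.4000).
I(U;V) = H(U) + H(V) − H(U,V).
H(U) = 0.5004, H(V) = 1.0889, H(U,V) = 1.5269.
I(U;V) = 0.5004 + 1.0889 − 1.5269 = 0.062 nats.

0.062 nats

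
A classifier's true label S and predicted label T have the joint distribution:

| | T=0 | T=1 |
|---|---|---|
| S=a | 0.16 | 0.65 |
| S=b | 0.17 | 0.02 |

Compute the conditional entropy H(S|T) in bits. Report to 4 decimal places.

Marginals: p(S) = (0.8100, 0.1900), p(T) = (0.3300, 0.6700).
H(S|T) = Σ p(T) · H(S|T=·).
  T=0: p=0.3300, H(S|T=0) = 0.9993
  T=1: p=0.6700, H(S|T=1) = 0.1936
Weighted sum = 0.4595 bits.

0.4595 bits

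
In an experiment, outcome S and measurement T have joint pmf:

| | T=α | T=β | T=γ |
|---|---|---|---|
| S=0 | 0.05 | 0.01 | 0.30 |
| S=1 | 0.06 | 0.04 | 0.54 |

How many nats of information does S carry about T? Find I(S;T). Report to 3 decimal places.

Marginals: p(S) = (0.3600, 0.6400), p(T) = (0.1100, 0.0500, 0.8400).
I(S;T) = Σ p(x,y)·ln[p(x,y)/(p(x)p(y))].
  (0,α): 0.05·ln(1.2626) = 0.0117
  (0,β): 0.01·ln(0.5556) = -0.0059
  (0,γ): 0.30·ln(0.9921) = -0.0024
  (1,α): 0.06·ln(0.8523) = -0.0096
  (1,β): 0.04·ln(1.2500) = 0.0089
  (1,γ): 0.54·ln(1.0045) = 0.0024
Sum = 0.005 nats.

0.005 nats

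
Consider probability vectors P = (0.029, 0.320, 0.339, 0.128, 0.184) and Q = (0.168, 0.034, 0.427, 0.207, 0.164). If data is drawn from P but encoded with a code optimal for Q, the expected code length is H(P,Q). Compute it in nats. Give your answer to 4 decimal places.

1.9565 nats

H(P,Q) = −Σ p·ln q.
  −0.029·ln(0.168) = 0.05173
  −0.320·ln(0.034) = 1.08205
  −0.339·ln(0.427) = 0.28848
  −0.128·ln(0.207) = 0.20160
  −0.184·ln(0.164) = 0.33265
H(P,Q) = 1.9565 nats.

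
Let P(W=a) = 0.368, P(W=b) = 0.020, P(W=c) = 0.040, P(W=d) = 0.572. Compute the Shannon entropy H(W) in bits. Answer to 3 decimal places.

H(W) = −Σ p·log₂ p.
  −(0.368)·log₂(0.368) = 0.5307
  −(0.020)·log₂(0.020) = 0.1129
  −(0.040)·log₂(0.040) = 0.1858
  −(0.572)·log₂(0.572) = 0.4610
Sum: 0.5307 + 0.1129 + 0.1858 + 0.4610 = 1.290 bits.

1.290 bits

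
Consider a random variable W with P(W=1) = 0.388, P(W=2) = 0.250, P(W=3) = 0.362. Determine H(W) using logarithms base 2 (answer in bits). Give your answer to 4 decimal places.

1.5606 bits

H(W) = −Σ p·log₂ p.
  −(0.388)·log₂(0.388) = 0.52996
  −(0.250)·log₂(0.250) = 0.50000
  −(0.362)·log₂(0.362) = 0.53067
Sum: 0.52996 + 0.50000 + 0.53067 = 1.5606 bits.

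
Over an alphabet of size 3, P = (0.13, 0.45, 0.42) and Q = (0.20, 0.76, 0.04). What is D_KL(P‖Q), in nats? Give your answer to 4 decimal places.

0.6957 nats

D(P‖Q) = Σ p·ln(p/q).
  0.13·ln(0.13/0.20) = -0.05600
  0.45·ln(0.45/0.76) = -0.23583
  0.42·ln(0.42/0.04) = 0.98758
D(P‖Q) = 0.6957 nats.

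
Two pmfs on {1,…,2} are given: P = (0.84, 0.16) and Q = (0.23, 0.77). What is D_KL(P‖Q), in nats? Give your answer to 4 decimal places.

0.8367 nats

D(P‖Q) = Σ p·ln(p/q).
  0.84·ln(0.84/0.23) = 1.08807
  0.16·ln(0.16/0.77) = -0.25139
D(P‖Q) = 0.8367 nats.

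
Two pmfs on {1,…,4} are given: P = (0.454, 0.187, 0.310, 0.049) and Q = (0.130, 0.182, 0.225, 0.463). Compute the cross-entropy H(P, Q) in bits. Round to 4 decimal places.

H(P,Q) = −Σ p·log₂ q.
  −0.454·log₂(0.130) = 1.33631
  −0.187·log₂(0.182) = 0.45964
  −0.310·log₂(0.225) = 0.66712
  −0.049·log₂(0.463) = 0.05443
H(P,Q) = 2.5175 bits.

2.5175 bits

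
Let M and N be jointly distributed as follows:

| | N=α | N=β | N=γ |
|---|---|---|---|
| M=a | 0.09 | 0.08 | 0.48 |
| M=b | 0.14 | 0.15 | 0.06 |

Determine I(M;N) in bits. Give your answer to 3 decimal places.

0.226 bits

Marginals: p(M) = (0.6500, 0.3500), p(N) = (0.2300, 0.2300, 0.5400).
I(M;N) = Σ p(x,y)·log₂[p(x,y)/(p(x)p(y))].
  (a,α): 0.09·log₂(0.6020) = -0.0659
  (a,β): 0.08·log₂(0.5351) = -0.0722
  (a,γ): 0.48·log₂(1.3675) = 0.2168
  (b,α): 0.14·log₂(1.7391) = 0.1118
  (b,β): 0.15·log₂(1.8634) = 0.1347
  (b,γ): 0.06·log₂(0.3175) = -0.0993
Sum = 0.226 bits.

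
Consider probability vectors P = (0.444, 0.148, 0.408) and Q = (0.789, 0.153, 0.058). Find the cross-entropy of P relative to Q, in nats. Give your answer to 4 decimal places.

1.5448 nats

H(P,Q) = −Σ p·ln q.
  −0.444·ln(0.789) = 0.10522
  −0.148·ln(0.153) = 0.27784
  −0.408·ln(0.058) = 1.16170
H(P,Q) = 1.5448 nats.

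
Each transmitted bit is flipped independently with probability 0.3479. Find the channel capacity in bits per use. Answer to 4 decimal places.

Binary symmetric channel: C = 1 − h₂(ε) where h₂ is the binary entropy function.
h₂(0.3479) = −0.3479·log₂0.3479 − 0.6521·log₂0.6521 = 0.9322.
C = 1 − 0.9322 = 0.0678 bits per channel use.

0.0678 bits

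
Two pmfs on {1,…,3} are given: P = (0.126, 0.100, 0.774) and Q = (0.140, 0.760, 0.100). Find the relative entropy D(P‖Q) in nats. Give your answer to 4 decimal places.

1.3678 nats

D(P‖Q) = Σ p·ln(p/q).
  0.126·ln(0.126/0.140) = -0.01328
  0.100·ln(0.100/0.760) = -0.20281
  0.774·ln(0.774/0.100) = 1.58391
D(P‖Q) = 1.3678 nats.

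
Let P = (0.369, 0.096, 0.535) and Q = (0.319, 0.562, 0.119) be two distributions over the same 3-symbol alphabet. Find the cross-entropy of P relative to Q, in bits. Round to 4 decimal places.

H(P,Q) = −Σ p·log₂ q.
  −0.369·log₂(0.319) = 0.60825
  −0.096·log₂(0.562) = 0.07981
  −0.535·log₂(0.119) = 1.64297
H(P,Q) = 2.3310 bits.

2.3310 bits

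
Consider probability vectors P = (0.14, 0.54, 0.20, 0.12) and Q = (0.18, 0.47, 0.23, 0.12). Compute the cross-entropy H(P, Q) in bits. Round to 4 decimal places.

H(P,Q) = −Σ p·log₂ q.
  −0.14·log₂(0.18) = 0.34635
  −0.54·log₂(0.47) = 0.58820
  −0.20·log₂(0.23) = 0.42406
  −0.12·log₂(0.12) = 0.36707
H(P,Q) = 1.7257 bits.

1.7257 bits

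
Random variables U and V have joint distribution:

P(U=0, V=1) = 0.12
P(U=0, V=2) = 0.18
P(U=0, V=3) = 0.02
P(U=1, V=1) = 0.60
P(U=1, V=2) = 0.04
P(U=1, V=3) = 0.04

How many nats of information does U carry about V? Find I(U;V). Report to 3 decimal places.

Marginals: p(U) = (0.3200, 0.6800), p(V) = (0.7200, 0.2200, 0.0600).
I(U;V) = Σ p(x,y)·ln[p(x,y)/(p(x)p(y))].
  (0,1): 0.12·ln(0.5208) = -0.0783
  (0,2): 0.18·ln(2.5568) = 0.1690
  (0,3): 0.02·ln(1.0417) = 0.0008
  (1,1): 0.60·ln(1.2255) = 0.1220
  (1,2): 0.04·ln(0.2674) = -0.0528
  (1,3): 0.04·ln(0.9804) = -0.0008
Sum = 0.160 nats.

0.160 nats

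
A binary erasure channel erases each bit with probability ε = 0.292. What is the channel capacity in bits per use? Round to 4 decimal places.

Binary erasure channel: capacity C = 1 − ε.
C = 1 − 0.292 = 0.7080 bits per channel use.

0.7080 bits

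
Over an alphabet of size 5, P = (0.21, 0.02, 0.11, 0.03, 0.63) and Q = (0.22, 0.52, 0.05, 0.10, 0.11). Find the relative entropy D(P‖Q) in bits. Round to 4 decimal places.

D(P‖Q) = Σ p·log₂(p/q).
  0.21·log₂(0.21/0.22) = -0.01409
  0.02·log₂(0.02/0.52) = -0.09401
  0.11·log₂(0.11/0.05) = 0.12513
  0.03·log₂(0.03/0.10) = -0.05211
  0.63·log₂(0.63/0.11) = 1.58624
D(P‖Q) = 1.5512 bits.

1.5512 bits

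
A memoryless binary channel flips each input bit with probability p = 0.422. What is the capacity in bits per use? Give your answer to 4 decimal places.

Binary symmetric channel: C = 1 − h₂(ε) where h₂ is the binary entropy function.
h₂(0.422) = −0.422·log₂0.422 − 0.578·log₂0.578 = 0.9824.
C = 1 − 0.9824 = 0.0176 bits per channel use.

0.0176 bits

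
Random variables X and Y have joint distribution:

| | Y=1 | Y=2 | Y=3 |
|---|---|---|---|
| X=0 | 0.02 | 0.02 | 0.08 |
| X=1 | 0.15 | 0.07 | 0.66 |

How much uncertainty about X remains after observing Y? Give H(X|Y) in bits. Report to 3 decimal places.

0.523 bits

Marginals: p(X) = (0.1200, 0.8800), p(Y) = (0.1700, 0.0900, 0.7400).
H(X|Y) = Σ p(Y) · H(X|Y=·).
  Y=1: p=0.1700, H(X|Y=1) = 0.5226
  Y=2: p=0.0900, H(X|Y=2) = 0.7642
  Y=3: p=0.7400, H(X|Y=3) = 0.4942
Weighted sum = 0.523 bits.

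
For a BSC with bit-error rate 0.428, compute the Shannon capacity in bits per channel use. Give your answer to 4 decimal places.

Binary symmetric channel: C = 1 − h₂(ε) where h₂ is the binary entropy function.
h₂(0.428) = −0.428·log₂0.428 − 0.572·log₂0.572 = 0.9850.
C = 1 − 0.9850 = 0.0150 bits per channel use.

0.0150 bits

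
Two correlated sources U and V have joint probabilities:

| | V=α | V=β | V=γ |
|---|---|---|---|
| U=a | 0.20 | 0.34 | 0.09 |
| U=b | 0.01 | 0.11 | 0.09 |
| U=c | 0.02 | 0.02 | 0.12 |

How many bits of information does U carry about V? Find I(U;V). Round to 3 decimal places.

Marginals: p(U) = (0.6300, 0.2100, 0.1600), p(V) = (0.2300, 0.4700, 0.3000).
I(U;V) = H(U) + H(V) − H(U,V).
H(U) = 1.3158, H(V) = 1.5207, H(U,V) = 2.6284.
I(U;V) = 1.3158 + 1.5207 − 2.6284 = 0.208 bits.

0.208 bits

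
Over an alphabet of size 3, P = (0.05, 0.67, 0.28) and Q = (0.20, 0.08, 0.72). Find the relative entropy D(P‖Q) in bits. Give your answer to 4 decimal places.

D(P‖Q) = Σ p·log₂(p/q).
  0.05·log₂(0.05/0.20) = -0.10000
  0.67·log₂(0.67/0.08) = 2.05428
  0.28·log₂(0.28/0.72) = -0.38152
D(P‖Q) = 1.5728 bits.

1.5728 bits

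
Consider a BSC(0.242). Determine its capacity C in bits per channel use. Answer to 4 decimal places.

0.2016 bits

Binary symmetric channel: C = 1 − h₂(ε) where h₂ is the binary entropy function.
h₂(0.242) = −0.242·log₂0.242 − 0.758·log₂0.758 = 0.7984.
C = 1 − 0.7984 = 0.2016 bits per channel use.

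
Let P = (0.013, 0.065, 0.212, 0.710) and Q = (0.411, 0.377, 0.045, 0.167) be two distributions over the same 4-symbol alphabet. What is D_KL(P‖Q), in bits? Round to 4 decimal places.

D(P‖Q) = Σ p·log₂(p/q).
  0.013·log₂(0.013/0.411) = -0.06477
  0.065·log₂(0.065/0.377) = -0.16484
  0.212·log₂(0.212/0.045) = 0.47405
  0.710·log₂(0.710/0.167) = 1.48246
D(P‖Q) = 1.7269 bits.

1.7269 bits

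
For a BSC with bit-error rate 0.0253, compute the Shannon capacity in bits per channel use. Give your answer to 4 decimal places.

Binary symmetric channel: C = 1 − h₂(ε) where h₂ is the binary entropy function.
h₂(0.0253) = −0.0253·log₂0.0253 − 0.9747·log₂0.9747 = 0.1702.
C = 1 − 0.1702 = 0.8298 bits per channel use.

0.8298 bits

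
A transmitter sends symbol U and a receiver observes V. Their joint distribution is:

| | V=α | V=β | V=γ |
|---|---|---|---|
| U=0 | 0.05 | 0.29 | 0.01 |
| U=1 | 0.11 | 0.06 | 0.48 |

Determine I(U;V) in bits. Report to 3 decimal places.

0.489 bits

Marginals: p(U) = (0.3500, 0.6500), p(V) = (0.1600, 0.3500, 0.4900).
I(U;V) = Σ p(x,y)·log₂[p(x,y)/(p(x)p(y))].
  (0,α): 0.05·log₂(0.8929) = -0.0082
  (0,β): 0.29·log₂(2.3673) = 0.3605
  (0,γ): 0.01·log₂(0.0583) = -0.0410
  (1,α): 0.11·log₂(1.0577) = 0.0089
  (1,β): 0.06·log₂(0.2637) = -0.1154
  (1,γ): 0.48·log₂(1.5071) = 0.2840
Sum = 0.489 bits.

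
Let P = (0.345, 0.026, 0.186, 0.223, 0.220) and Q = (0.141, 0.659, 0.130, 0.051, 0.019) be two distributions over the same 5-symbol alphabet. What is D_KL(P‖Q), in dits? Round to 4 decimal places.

0.5034 dits

D(P‖Q) = Σ p·log₁₀(p/q).
  0.345·log₁₀(0.345/0.141) = 0.13407
  0.026·log₁₀(0.026/0.659) = -0.03650
  0.186·log₁₀(0.186/0.130) = 0.02894
  0.223·log₁₀(0.223/0.051) = 0.14288
  0.220·log₁₀(0.220/0.019) = 0.23401
D(P‖Q) = 0.5034 dits.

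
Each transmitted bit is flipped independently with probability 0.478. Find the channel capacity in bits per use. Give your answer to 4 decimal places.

0.0014 bits

Binary symmetric channel: C = 1 − h₂(ε) where h₂ is the binary entropy function.
h₂(0.478) = −0.478·log₂0.478 − 0.522·log₂0.522 = 0.9986.
C = 1 − 0.9986 = 0.0014 bits per channel use.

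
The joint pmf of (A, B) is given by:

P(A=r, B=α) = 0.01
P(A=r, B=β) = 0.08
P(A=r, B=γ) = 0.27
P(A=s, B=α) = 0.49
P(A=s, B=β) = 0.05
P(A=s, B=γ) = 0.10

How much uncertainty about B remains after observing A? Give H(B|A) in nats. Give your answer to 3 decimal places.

Marginals: p(A) = (0.3600, 0.6400), p(B) = (0.5000, 0.1300, 0.3700).
H(B|A) = Σ p(A) · H(B|A=·).
  A=r: p=0.3600, H(B|A=r) = 0.6495
  A=s: p=0.6400, H(B|A=s) = 0.6937
Weighted sum = 0.678 nats.

0.678 nats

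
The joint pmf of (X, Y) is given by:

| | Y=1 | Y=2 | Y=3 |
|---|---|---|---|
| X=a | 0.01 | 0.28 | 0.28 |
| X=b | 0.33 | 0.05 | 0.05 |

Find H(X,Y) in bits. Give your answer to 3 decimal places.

2.055 bits

H(X,Y) = −Σ p(x,y)·log₂ p(x,y) over all 6 cells.
  cell (a,1): −0.01·log₂0.01 = 0.0664
  cell (a,2): −0.28·log₂0.28 = 0.5142
  cell (a,3): −0.28·log₂0.28 = 0.5142
  cell (b,1): −0.33·log₂0.33 = 0.5278
  cell (b,2): −0.05·log₂0.05 = 0.2161
  cell (b,3): −0.05·log₂0.05 = 0.2161
Sum = 2.055 bits.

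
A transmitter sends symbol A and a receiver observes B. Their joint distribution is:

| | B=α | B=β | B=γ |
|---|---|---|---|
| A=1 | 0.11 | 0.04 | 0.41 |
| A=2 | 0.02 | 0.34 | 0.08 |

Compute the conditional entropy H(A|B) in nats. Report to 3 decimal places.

0.402 nats

Marginals: p(A) = (0.5600, 0.4400), p(B) = (0.1300, 0.3800, 0.4900).
H(A|B) = Σ p(B) · H(A|B=·).
  B=α: p=0.1300, H(A|B=α) = 0.4293
  B=β: p=0.3800, H(A|B=β) = 0.3365
  B=γ: p=0.4900, H(A|B=γ) = 0.4450
Weighted sum = 0.402 nats.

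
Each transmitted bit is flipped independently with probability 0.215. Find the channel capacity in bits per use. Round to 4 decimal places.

Binary symmetric channel: C = 1 − h₂(ε) where h₂ is the binary entropy function.
h₂(0.215) = −0.215·log₂0.215 − 0.785·log₂0.785 = 0.7509.
C = 1 − 0.7509 = 0.2491 bits per channel use.

0.2491 bits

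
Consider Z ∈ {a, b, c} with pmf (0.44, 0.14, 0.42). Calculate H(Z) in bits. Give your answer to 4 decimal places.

1.4439 bits

H(Z) = −Σ p·log₂ p.
  −(0.44)·log₂(0.44) = 0.52115
  −(0.14)·log₂(0.14) = 0.39711
  −(0.42)·log₂(0.42) = 0.52565
Sum: 0.52115 + 0.39711 + 0.52565 = 1.4439 bits.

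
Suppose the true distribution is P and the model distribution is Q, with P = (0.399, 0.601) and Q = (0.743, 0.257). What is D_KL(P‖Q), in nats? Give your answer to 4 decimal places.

D(P‖Q) = Σ p·ln(p/q).
  0.399·ln(0.399/0.743) = -0.24807
  0.601·ln(0.601/0.257) = 0.51056
D(P‖Q) = 0.2625 nats.

0.2625 nats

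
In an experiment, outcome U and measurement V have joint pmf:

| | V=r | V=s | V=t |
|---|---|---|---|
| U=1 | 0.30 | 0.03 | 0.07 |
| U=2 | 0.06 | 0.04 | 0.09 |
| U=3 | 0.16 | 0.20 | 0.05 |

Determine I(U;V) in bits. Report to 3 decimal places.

Marginals: p(U) = (0.4000, 0.1900, 0.4100), p(V) = (0.5200, 0.2700, 0.2100).
I(U;V) = H(U) + H(V) − H(U,V).
H(U) = 1.5114, H(V) = 1.4734, H(U,V) = 2.7869.
I(U;V) = 1.5114 + 1.4734 − 2.7869 = 0.198 bits.

0.198 bits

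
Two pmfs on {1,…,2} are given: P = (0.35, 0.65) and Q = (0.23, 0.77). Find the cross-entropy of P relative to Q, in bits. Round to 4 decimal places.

0.9872 bits

H(P,Q) = −Σ p·log₂ q.
  −0.35·log₂(0.23) = 0.74210
  −0.65·log₂(0.77) = 0.24510
H(P,Q) = 0.9872 bits.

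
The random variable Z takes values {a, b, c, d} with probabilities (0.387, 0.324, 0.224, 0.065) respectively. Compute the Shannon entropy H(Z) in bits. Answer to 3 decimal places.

H(Z) = −Σ p·log₂ p.
  −(0.387)·log₂(0.387) = 0.5300
  −(0.324)·log₂(0.324) = 0.5268
  −(0.224)·log₂(0.224) = 0.4835
  −(0.065)·log₂(0.065) = 0.2563
Sum: 0.5300 + 0.5268 + 0.4835 + 0.2563 = 1.797 bits.

1.797 bits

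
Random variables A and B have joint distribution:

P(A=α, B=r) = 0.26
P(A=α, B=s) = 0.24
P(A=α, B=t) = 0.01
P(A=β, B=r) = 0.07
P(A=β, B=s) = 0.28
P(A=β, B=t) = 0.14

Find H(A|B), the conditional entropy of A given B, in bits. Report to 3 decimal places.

Marginals: p(A) = (0.5100, 0.4900), p(B) = (0.3300, 0.5200, 0.1500).
H(A|B) = Σ p(B) · H(A|B=·).
  B=r: p=0.3300, H(A|B=r) = 0.7455
  B=s: p=0.5200, H(A|B=s) = 0.9957
  B=t: p=0.1500, H(A|B=t) = 0.3534
Weighted sum = 0.817 bits.

0.817 bits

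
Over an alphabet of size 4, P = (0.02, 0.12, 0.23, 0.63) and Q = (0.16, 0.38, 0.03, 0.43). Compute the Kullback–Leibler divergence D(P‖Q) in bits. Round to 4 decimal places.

D(P‖Q) = Σ p·log₂(p/q).
  0.02·log₂(0.02/0.16) = -0.06000
  0.12·log₂(0.12/0.38) = -0.19956
  0.23·log₂(0.23/0.03) = 0.67588
  0.63·log₂(0.63/0.43) = 0.34714
D(P‖Q) = 0.7635 bits.

0.7635 bits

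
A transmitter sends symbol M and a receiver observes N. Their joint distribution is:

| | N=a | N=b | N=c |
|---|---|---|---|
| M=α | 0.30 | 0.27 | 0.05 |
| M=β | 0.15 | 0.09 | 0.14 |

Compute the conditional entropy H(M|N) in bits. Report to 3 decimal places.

Marginals: p(M) = (0.6200, 0.3800), p(N) = (0.4500, 0.3600, 0.1900).
H(M|N) = Σ p(N) · H(M|N=·).
  N=a: p=0.4500, H(M|N=a) = 0.9183
  N=b: p=0.3600, H(M|N=b) = 0.8113
  N=c: p=0.1900, H(M|N=c) = 0.8315
Weighted sum = 0.863 bits.

0.863 bits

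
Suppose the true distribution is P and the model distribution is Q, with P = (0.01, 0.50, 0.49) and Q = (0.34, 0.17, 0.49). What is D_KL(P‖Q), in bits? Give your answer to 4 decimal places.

D(P‖Q) = Σ p·log₂(p/q).
  0.01·log₂(0.01/0.34) = -0.05087
  0.50·log₂(0.50/0.17) = 0.77820
  0.49·log₂(0.49/0.49) = 0.00000
D(P‖Q) = 0.7273 bits.

0.7273 bits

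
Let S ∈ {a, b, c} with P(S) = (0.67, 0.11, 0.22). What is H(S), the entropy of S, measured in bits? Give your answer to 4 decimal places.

H(S) = −Σ p·log₂ p.
  −(0.67)·log₂(0.67) = 0.38710
  −(0.11)·log₂(0.11) = 0.35029
  −(0.22)·log₂(0.22) = 0.48057
Sum: 0.38710 + 0.35029 + 0.48057 = 1.2180 bits.

1.2180 bits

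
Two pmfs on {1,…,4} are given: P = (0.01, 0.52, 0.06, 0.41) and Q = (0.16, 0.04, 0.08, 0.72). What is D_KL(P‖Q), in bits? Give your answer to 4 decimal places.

D(P‖Q) = Σ p·log₂(p/q).
  0.01·log₂(0.01/0.16) = -0.04000
  0.52·log₂(0.52/0.04) = 1.92423
  0.06·log₂(0.06/0.08) = -0.02490
  0.41·log₂(0.41/0.72) = -0.33307
D(P‖Q) = 1.5263 bits.

1.5263 bits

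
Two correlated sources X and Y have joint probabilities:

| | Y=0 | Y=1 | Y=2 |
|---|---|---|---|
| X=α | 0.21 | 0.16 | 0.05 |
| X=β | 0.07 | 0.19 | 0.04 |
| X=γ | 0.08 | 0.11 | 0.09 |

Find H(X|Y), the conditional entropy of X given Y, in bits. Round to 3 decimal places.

1.485 bits

Marginals: p(X) = (0.4200, 0.3000, 0.2800), p(Y) = (0.3600, 0.4600, 0.1800).
H(X|Y) = Σ p(Y) · H(X|Y=·).
  Y=0: p=0.3600, H(X|Y=0) = 1.3952
  Y=1: p=0.4600, H(X|Y=1) = 1.5504
  Y=2: p=0.1800, H(X|Y=2) = 1.4955
Weighted sum = 1.485 bits.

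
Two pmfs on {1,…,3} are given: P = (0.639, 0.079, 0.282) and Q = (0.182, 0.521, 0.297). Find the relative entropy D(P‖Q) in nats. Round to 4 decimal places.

D(P‖Q) = Σ p·ln(p/q).
  0.639·ln(0.639/0.182) = 0.80252
  0.079·ln(0.079/0.521) = -0.14902
  0.282·ln(0.282/0.297) = -0.01461
D(P‖Q) = 0.6389 nats.

0.6389 nats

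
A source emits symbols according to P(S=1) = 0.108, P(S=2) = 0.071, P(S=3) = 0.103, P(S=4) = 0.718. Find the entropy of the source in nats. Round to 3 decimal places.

H(S) = −Σ p·ln p.
  −(0.108)·ln(0.108) = 0.2404
  −(0.071)·ln(0.071) = 0.1878
  −(0.103)·ln(0.103) = 0.2341
  −(0.718)·ln(0.718) = 0.2379
Sum: 0.2404 + 0.1878 + 0.2341 + 0.2379 = 0.900 nats.

0.900 nats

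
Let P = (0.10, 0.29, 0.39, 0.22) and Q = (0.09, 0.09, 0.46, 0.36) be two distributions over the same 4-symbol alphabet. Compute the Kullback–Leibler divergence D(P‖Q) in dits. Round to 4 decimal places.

0.0769 dits

D(P‖Q) = Σ p·log₁₀(p/q).
  0.10·log₁₀(0.10/0.09) = 0.00458
  0.29·log₁₀(0.29/0.09) = 0.14737
  0.39·log₁₀(0.39/0.46) = -0.02796
  0.22·log₁₀(0.22/0.36) = -0.04705
D(P‖Q) = 0.0769 dits.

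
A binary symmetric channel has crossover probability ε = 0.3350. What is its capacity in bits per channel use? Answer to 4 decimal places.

0.0800 bits

Binary symmetric channel: C = 1 − h₂(ε) where h₂ is the binary entropy function.
h₂(0.3350) = −0.3350·log₂0.3350 − 0.6650·log₂0.6650 = 0.9200.
C = 1 − 0.9200 = 0.0800 bits per channel use.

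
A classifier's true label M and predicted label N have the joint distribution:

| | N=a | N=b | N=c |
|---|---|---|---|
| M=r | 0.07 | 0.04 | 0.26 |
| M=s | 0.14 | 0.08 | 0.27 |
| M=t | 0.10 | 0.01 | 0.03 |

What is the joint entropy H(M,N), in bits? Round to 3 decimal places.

2.709 bits

H(M,N) = −Σ p(x,y)·log₂ p(x,y) over all 9 cells.
  cell (r,a): −0.07·log₂0.07 = 0.2686
  cell (r,b): −0.04·log₂0.04 = 0.1858
  cell (r,c): −0.26·log₂0.26 = 0.5053
  cell (s,a): −0.14·log₂0.14 = 0.3971
  cell (s,b): −0.08·log₂0.08 = 0.2915
  cell (s,c): −0.27·log₂0.27 = 0.5100
  cell (t,a): −0.10·log₂0.10 = 0.3322
  cell (t,b): −0.01·log₂0.01 = 0.0664
  cell (t,c): −0.03·log₂0.03 = 0.1518
Sum = 2.709 bits.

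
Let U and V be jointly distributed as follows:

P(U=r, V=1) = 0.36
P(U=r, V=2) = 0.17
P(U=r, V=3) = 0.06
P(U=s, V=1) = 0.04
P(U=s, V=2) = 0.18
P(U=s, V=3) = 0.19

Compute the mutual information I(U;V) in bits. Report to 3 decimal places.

0.240 bits

Marginals: p(U) = (0.5900, 0.4100), p(V) = (0.4000, 0.3500, 0.2500).
I(U;V) = Σ p(x,y)·log₂[p(x,y)/(p(x)p(y))].
  (r,1): 0.36·log₂(1.5254) = 0.2193
  (r,2): 0.17·log₂(0.8232) = -0.0477
  (r,3): 0.06·log₂(0.4068) = -0.0779
  (s,1): 0.04·log₂(0.2439) = -0.0814
  (s,2): 0.18·log₂(1.2544) = 0.0589
  (s,3): 0.19·log₂(1.8537) = 0.1692
Sum = 0.240 bits.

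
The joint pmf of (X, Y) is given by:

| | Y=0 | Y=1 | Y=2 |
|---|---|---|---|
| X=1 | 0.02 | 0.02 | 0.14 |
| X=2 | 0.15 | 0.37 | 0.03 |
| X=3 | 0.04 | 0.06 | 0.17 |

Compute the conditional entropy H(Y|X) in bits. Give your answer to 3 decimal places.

Marginals: p(X) = (0.1800, 0.5500, 0.2700), p(Y) = (0.2100, 0.4500, 0.3400).
H(Y|X) = Σ p(X) · H(Y|X=·).
  X=1: p=0.1800, H(Y|X=1) = 0.9864
  X=2: p=0.5500, H(Y|X=2) = 1.1249
  X=3: p=0.2700, H(Y|X=3) = 1.3106
Weighted sum = 1.150 bits.

1.150 bits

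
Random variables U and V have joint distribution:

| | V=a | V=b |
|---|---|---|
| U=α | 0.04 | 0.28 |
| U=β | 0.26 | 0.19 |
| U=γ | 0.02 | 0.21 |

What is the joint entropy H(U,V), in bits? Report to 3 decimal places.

2.246 bits

H(U,V) = −Σ p(x,y)·log₂ p(x,y) over all 6 cells.
  cell (α,a): −0.04·log₂0.04 = 0.1858
  cell (α,b): −0.28·log₂0.28 = 0.5142
  cell (β,a): −0.26·log₂0.26 = 0.5053
  cell (β,b): −0.19·log₂0.19 = 0.4552
  cell (γ,a): −0.02·log₂0.02 = 0.1129
  cell (γ,b): −0.21·log₂0.21 = 0.4728
Sum = 2.246 bits.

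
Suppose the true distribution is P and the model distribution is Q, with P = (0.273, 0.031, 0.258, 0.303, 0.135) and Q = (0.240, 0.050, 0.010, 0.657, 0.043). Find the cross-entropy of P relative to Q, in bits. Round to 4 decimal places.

H(P,Q) = −Σ p·log₂ q.
  −0.273·log₂(0.240) = 0.56208
  −0.031·log₂(0.050) = 0.13398
  −0.258·log₂(0.010) = 1.71411
  −0.303·log₂(0.657) = 0.18363
  −0.135·log₂(0.043) = 0.61284
H(P,Q) = 3.2066 bits.

3.2066 bits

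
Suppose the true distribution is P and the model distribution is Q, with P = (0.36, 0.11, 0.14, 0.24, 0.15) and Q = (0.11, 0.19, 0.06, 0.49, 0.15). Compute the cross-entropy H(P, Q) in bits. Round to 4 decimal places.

2.6357 bits

H(P,Q) = −Σ p·log₂ q.
  −0.36·log₂(0.11) = 1.14639
  −0.11·log₂(0.19) = 0.26355
  −0.14·log₂(0.06) = 0.56825
  −0.24·log₂(0.49) = 0.24700
  −0.15·log₂(0.15) = 0.41054
H(P,Q) = 2.6357 bits.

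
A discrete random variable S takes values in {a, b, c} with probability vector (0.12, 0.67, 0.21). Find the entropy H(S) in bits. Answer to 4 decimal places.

1.2270 bits

H(S) = −Σ p·log₂ p.
  −(0.12)·log₂(0.12) = 0.36707
  −(0.67)·log₂(0.67) = 0.38710
  −(0.21)·log₂(0.21) = 0.47282
Sum: 0.36707 + 0.38710 + 0.47282 = 1.2270 bits.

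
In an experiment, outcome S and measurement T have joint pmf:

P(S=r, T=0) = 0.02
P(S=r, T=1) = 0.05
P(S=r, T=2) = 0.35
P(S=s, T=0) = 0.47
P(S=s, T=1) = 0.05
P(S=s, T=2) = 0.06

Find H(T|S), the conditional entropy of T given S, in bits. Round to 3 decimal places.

0.849 bits

Chain rule: H(T|S) = H(S,T) − H(S).
Marginals: p(S) = (0.4200, 0.5800), p(T) = (0.4900, 0.1000, 0.4100).
H(S,T) = 1.8307 bits; H(S) = 0.9815 bits.
H(T|S) = 1.8307 − 0.9815 = 0.849 bits.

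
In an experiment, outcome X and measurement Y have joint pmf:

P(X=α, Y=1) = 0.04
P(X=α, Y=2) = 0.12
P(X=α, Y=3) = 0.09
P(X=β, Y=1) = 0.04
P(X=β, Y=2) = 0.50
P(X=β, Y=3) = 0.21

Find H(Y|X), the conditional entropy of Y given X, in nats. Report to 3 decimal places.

0.841 nats

Chain rule: H(Y|X) = H(X,Y) − H(X).
Marginals: p(X) = (0.2500, 0.7500), p(Y) = (0.0800, 0.6200, 0.3000).
H(X,Y) = 1.4030 nats; H(X) = 0.5623 nats.
H(Y|X) = 1.4030 − 0.5623 = 0.841 nats.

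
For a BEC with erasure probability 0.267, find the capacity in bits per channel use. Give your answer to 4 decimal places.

0.7330 bits

Binary erasure channel: capacity C = 1 − ε.
C = 1 − 0.267 = 0.7330 bits per channel use.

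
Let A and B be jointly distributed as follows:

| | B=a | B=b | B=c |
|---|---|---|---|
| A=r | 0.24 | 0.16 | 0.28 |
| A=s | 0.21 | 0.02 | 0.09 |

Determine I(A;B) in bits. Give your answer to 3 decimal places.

0.069 bits

Marginals: p(A) = (0.6800, 0.3200), p(B) = (0.4500, 0.1800, 0.3700).
I(A;B) = Σ p(x,y)·log₂[p(x,y)/(p(x)p(y))].
  (r,a): 0.24·log₂(0.7843) = -0.0841
  (r,b): 0.16·log₂(1.3072) = 0.0618
  (r,c): 0.28·log₂(1.1129) = 0.0432
  (s,a): 0.21·log₂(1.4583) = 0.1143
  (s,b): 0.02·log₂(0.3472) = -0.0305
  (s,c): 0.09·log₂(0.7601) = -0.0356
Sum = 0.069 bits.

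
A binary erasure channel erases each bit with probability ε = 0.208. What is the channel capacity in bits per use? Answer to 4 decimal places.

Binary erasure channel: capacity C = 1 − ε.
C = 1 − 0.208 = 0.7920 bits per channel use.

0.7920 bits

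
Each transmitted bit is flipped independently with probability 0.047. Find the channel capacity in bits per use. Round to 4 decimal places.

0.7265 bits

Binary symmetric channel: C = 1 − h₂(ε) where h₂ is the binary entropy function.
h₂(0.047) = −0.047·log₂0.047 − 0.953·log₂0.953 = 0.2735.
C = 1 − 0.2735 = 0.7265 bits per channel use.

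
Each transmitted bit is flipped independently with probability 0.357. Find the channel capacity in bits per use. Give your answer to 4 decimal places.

Binary symmetric channel: C = 1 − h₂(ε) where h₂ is the binary entropy function.
h₂(0.357) = −0.357·log₂0.357 − 0.643·log₂0.643 = 0.9402.
C = 1 − 0.9402 = 0.0598 bits per channel use.

0.0598 bits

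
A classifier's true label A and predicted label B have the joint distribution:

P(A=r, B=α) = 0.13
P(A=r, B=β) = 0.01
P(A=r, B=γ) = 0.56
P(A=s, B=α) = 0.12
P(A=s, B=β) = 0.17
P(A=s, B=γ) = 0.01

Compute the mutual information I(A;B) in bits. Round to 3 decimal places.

Marginals: p(A) = (0.7000, 0.3000), p(B) = (0.2500, 0.1800, 0.5700).
I(A;B) = H(A) + H(B) − H(A,B).
H(A) = 0.8813, H(B) = 1.4076, H(A,B) = 1.7856.
I(A;B) = 0.8813 + 1.4076 − 1.7856 = 0.503 bits.

0.503 bits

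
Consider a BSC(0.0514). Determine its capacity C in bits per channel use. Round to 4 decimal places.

0.7077 bits

Binary symmetric channel: C = 1 − h₂(ε) where h₂ is the binary entropy function.
h₂(0.0514) = −0.0514·log₂0.0514 − 0.9486·log₂0.9486 = 0.2923.
C = 1 − 0.2923 = 0.7077 bits per channel use.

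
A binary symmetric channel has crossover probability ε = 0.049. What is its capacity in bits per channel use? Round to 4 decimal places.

Binary symmetric channel: C = 1 − h₂(ε) where h₂ is the binary entropy function.
h₂(0.049) = −0.049·log₂0.049 − 0.951·log₂0.951 = 0.2821.
C = 1 − 0.2821 = 0.7179 bits per channel use.

0.7179 bits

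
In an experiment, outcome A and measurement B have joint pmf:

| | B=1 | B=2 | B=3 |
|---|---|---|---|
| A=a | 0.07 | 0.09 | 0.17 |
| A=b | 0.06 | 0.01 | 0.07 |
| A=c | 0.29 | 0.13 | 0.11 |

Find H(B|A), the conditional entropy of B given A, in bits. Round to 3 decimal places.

1.435 bits

Chain rule: H(B|A) = H(A,B) − H(A).
Marginals: p(A) = (0.3300, 0.1400, 0.5300), p(B) = (0.4200, 0.2300, 0.3500).
H(A,B) = 2.8452 bits; H(A) = 1.4104 bits.
H(B|A) = 2.8452 − 1.4104 = 1.435 bits.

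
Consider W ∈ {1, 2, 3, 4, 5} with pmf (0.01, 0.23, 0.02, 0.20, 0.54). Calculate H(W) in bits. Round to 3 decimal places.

1.611 bits

H(W) = −Σ p·log₂ p.
  −(0.01)·log₂(0.01) = 0.0664
  −(0.23)·log₂(0.23) = 0.4877
  −(0.02)·log₂(0.02) = 0.1129
  −(0.20)·log₂(0.20) = 0.4644
  −(0.54)·log₂(0.54) = 0.4800
Sum: 0.0664 + 0.4877 + 0.1129 + 0.4644 + 0.4800 = 1.611 bits.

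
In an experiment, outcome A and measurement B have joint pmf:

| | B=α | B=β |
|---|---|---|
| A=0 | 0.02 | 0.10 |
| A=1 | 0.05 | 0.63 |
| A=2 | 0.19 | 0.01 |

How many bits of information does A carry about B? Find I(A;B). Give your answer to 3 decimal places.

Marginals: p(A) = (0.1200, 0.6800, 0.2000), p(B) = (0.2600, 0.7400).
I(A;B) = Σ p(x,y)·log₂[p(x,y)/(p(x)p(y))].
  (0,α): 0.02·log₂(0.6410) = -0.0128
  (0,β): 0.10·log₂(1.1261) = 0.0171
  (1,α): 0.05·log₂(0.2828) = -0.0911
  (1,β): 0.63·log₂(1.2520) = 0.2043
  (2,α): 0.19·log₂(3.6538) = 0.3552
  (2,β): 0.01·log₂(0.0676) = -0.0389
Sum = 0.434 bits.

0.434 bits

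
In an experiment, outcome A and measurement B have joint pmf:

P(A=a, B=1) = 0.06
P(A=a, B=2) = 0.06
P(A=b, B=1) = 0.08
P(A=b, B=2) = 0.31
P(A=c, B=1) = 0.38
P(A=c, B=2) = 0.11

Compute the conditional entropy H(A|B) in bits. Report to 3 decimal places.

1.184 bits

Marginals: p(A) = (0.1200, 0.3900, 0.4900), p(B) = (0.5200, 0.4800).
H(A|B) = Σ p(B) · H(A|B=·).
  B=1: p=0.5200, H(A|B=1) = 1.1056
  B=2: p=0.4800, H(A|B=2) = 1.2695
Weighted sum = 1.184 bits.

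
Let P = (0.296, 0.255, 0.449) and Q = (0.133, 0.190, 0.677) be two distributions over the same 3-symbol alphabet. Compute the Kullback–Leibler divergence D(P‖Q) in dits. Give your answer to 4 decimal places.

D(P‖Q) = Σ p·log₁₀(p/q).
  0.296·log₁₀(0.296/0.133) = 0.10284
  0.255·log₁₀(0.255/0.190) = 0.03259
  0.449·log₁₀(0.449/0.677) = -0.08008
D(P‖Q) = 0.0554 dits.

0.0554 dits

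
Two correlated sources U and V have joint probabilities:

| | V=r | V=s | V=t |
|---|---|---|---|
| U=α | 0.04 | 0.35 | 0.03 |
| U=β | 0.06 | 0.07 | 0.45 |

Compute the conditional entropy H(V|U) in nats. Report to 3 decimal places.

Marginals: p(U) = (0.4200, 0.5800), p(V) = (0.1000, 0.4200, 0.4800).
H(V|U) = Σ p(U) · H(V|U=·).
  U=α: p=0.4200, H(V|U=α) = 0.5644
  U=β: p=0.5800, H(V|U=β) = 0.6868
Weighted sum = 0.635 nats.

0.635 nats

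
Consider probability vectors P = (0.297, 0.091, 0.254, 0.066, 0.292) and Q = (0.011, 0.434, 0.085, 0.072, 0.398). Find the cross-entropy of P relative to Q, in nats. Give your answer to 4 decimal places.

2.4842 nats

H(P,Q) = −Σ p·ln q.
  −0.297·ln(0.011) = 1.33943
  −0.091·ln(0.434) = 0.07596
  −0.254·ln(0.085) = 0.62614
  −0.066·ln(0.072) = 0.17365
  −0.292·ln(0.398) = 0.26902
H(P,Q) = 2.4842 nats.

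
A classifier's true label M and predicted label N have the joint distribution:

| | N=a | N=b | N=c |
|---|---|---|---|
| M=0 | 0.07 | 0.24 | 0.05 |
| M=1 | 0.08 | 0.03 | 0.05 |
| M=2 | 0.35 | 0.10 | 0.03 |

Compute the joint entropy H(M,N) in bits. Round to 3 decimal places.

2.652 bits

H(M,N) = −Σ p(x,y)·log₂ p(x,y) over all 9 cells.
  cell (0,a): −0.07·log₂0.07 = 0.2686
  cell (0,b): −0.24·log₂0.24 = 0.4941
  cell (0,c): −0.05·log₂0.05 = 0.2161
  cell (1,a): −0.08·log₂0.08 = 0.2915
  cell (1,b): −0.03·log₂0.03 = 0.1518
  cell (1,c): −0.05·log₂0.05 = 0.2161
  cell (2,a): −0.35·log₂0.35 = 0.5301
  cell (2,b): −0.10·log₂0.10 = 0.3322
  cell (2,c): −0.03·log₂0.03 = 0.1518
Sum = 2.652 bits.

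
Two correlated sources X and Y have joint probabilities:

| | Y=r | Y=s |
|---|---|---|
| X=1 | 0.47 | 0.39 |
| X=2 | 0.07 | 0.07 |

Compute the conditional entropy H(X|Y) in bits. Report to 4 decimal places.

Chain rule: H(X|Y) = H(X,Y) − H(Y).
Marginals: p(X) = (0.8600, 0.1400), p(Y) = (0.5400, 0.4600).
H(X,Y) = 1.5789 bits; H(Y) = 0.9954 bits.
H(X|Y) = 1.5789 − 0.9954 = 0.5835 bits.

0.5835 bits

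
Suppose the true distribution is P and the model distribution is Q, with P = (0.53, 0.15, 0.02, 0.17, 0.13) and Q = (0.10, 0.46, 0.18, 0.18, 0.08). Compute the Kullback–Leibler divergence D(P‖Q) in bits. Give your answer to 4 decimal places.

D(P‖Q) = Σ p·log₂(p/q).
  0.53·log₂(0.53/0.10) = 1.27518
  0.15·log₂(0.15/0.46) = -0.24250
  0.02·log₂(0.02/0.18) = -0.06340
  0.17·log₂(0.17/0.18) = -0.01402
  0.13·log₂(0.13/0.08) = 0.09106
D(P‖Q) = 1.0463 bits.

1.0463 bits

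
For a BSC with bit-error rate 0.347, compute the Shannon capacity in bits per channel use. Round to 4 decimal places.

Binary symmetric channel: C = 1 − h₂(ε) where h₂ is the binary entropy function.
h₂(0.347) = −0.347·log₂0.347 − 0.653·log₂0.653 = 0.9314.
C = 1 − 0.9314 = 0.0686 bits per channel use.

0.0686 bits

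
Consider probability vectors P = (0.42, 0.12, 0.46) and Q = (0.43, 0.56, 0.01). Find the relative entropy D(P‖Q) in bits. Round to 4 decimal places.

2.2599 bits

D(P‖Q) = Σ p·log₂(p/q).
  0.42·log₂(0.42/0.43) = -0.01426
  0.12·log₂(0.12/0.56) = -0.26669
  0.46·log₂(0.46/0.01) = 2.54084
D(P‖Q) = 2.2599 bits.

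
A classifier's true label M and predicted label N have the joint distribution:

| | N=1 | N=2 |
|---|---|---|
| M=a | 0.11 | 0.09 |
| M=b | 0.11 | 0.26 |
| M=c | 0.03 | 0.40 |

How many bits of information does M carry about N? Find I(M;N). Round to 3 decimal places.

Marginals: p(M) = (0.2000, 0.3700, 0.4300), p(N) = (0.2500, 0.7500).
I(M;N) = Σ p(x,y)·log₂[p(x,y)/(p(x)p(y))].
  (a,1): 0.11·log₂(2.2000) = 0.1251
  (a,2): 0.09·log₂(0.6000) = -0.0663
  (b,1): 0.11·log₂(1.1892) = 0.0275
  (b,2): 0.26·log₂(0.9369) = -0.0244
  (c,1): 0.03·log₂(0.2791) = -0.0552
  (c,2): 0.40·log₂(1.2403) = 0.1243
Sum = 0.131 bits.

0.131 bits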